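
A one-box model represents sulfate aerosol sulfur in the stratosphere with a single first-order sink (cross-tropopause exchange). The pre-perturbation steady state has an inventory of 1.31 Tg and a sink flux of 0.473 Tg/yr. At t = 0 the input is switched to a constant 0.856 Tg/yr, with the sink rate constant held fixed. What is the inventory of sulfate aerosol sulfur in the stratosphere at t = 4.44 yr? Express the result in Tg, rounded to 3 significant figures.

Residence time τ = M₀/F₀ = 2.770 yr. The eventual steady state is M_∞ = M₀·(F₁/F₀) = 1.31 × 0.856/0.473 = 2.3707 Tg.
The anomaly ΔM(t) = M(t) − M_∞ decays as ΔM₀·e^(−t/τ) with ΔM₀ = 1.31 − 2.3707 = −1.061 Tg.
At t = 4.44 yr, e^(−t/τ) = e^(−1.603) = 0.2013, so ΔM = −0.2135 Tg and M = 2.3707 − 0.2135 = 2.1573 Tg.

2.16 Tg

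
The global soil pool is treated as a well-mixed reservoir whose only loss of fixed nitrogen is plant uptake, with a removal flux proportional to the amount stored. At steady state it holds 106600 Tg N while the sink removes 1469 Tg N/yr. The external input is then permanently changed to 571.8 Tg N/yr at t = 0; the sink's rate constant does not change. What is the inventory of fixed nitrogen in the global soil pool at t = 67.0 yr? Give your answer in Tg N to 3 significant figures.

Residence time τ = M₀/F₀ = 72.57 yr. The eventual steady state is M_∞ = M₀·(F₁/F₀) = 106600 × 571.8/1469 = 41493 Tg N.
The anomaly ΔM(t) = M(t) − M_∞ decays as ΔM₀·e^(−t/τ) with ΔM₀ = 106600 − 41493 = 65110 Tg N.
At t = 67.0 yr, e^(−t/τ) = e^(−0.9233) = 0.3972, so ΔM = 25860 Tg N and M = 41493 + 25860 = 67354 Tg N.

67400 Tg N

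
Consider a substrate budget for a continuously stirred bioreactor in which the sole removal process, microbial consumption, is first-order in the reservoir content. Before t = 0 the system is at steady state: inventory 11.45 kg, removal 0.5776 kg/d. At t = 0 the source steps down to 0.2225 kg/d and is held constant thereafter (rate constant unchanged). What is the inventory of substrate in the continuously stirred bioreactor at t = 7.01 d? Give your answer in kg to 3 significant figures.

τ = M₀/F₀ = 11.45/0.5776 = 19.82 d; rate constant k = 1/τ.
New steady state M_∞ = F₁/k = F₁·τ = 0.2225 × 19.82 = 4.4107 kg.
M(t) = M_∞ + (M₀ − M_∞)·e^(−t/τ); t/τ = 7.01/19.82 = 0.3536, so e^(−t/τ) = 0.7021.
M(t) = 4.4107 + 7.039 × 0.7021 = 9.3533 kg.

9.35 kg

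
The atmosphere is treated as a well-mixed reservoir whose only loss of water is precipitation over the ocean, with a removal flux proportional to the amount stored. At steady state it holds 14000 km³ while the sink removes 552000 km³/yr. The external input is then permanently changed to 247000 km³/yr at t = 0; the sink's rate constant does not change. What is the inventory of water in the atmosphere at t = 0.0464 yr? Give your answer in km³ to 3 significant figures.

The sink rate constant is k = F₀/M₀ = 552000/14000 = 39.43 yr⁻¹.
Solving dM/dt = F₁ − kM with M(0) = M₀ gives M(t) = F₁/k + (M₀ − F₁/k)·e^(−kt).
F₁/k = 247000/39.43 = 6264.5 km³; kt = 39.43 × 0.0464 = 1.829, e^(−kt) = 0.1605.
M(0.0464) = 6264.5 + (14000 − 6264.5) × 0.1605 = 6264.5 + 1242 = 7506.0 km³.

7510 km³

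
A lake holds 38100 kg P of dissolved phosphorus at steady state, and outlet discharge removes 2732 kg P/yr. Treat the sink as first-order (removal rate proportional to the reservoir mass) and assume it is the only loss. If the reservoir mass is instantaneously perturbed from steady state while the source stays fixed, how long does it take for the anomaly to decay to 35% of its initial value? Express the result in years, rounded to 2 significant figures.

15 yr

For a linear reservoir the anomaly decays as exp(−t/τ) with τ = M/F = 38100/2732 = 13.95 yr.
exp(−t/τ) = 0.35 ⇒ t = −τ ln(0.35) = 13.95 × 1.050 = 14.64 yr.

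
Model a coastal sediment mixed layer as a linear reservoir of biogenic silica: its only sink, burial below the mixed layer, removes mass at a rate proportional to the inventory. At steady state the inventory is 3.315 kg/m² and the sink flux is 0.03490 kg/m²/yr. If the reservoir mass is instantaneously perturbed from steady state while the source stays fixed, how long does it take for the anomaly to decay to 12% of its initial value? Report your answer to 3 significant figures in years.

For a linear reservoir the anomaly decays as exp(−t/τ) with τ = M/F = 3.315/0.03490 = 94.99 yr.
exp(−t/τ) = 0.12 ⇒ t = −τ ln(0.12) = 94.99 × 2.120 = 201.4 yr.

201 yr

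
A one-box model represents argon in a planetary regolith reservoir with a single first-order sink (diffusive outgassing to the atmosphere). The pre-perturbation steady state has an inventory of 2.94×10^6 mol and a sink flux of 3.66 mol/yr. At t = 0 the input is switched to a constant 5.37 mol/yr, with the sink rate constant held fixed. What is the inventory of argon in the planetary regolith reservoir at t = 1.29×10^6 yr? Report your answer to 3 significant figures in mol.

4.04×10^6 mol

τ = M₀/F₀ = 2.94×10^6/3.66 = 803300 yr; rate constant k = 1/τ.
New steady state M_∞ = F₁/k = F₁·τ = 5.37 × 803300 = 4.3136×10^6 mol.
M(t) = M_∞ + (M₀ − M_∞)·e^(−t/τ); t/τ = 1.29×10^6/803300 = 1.606, so e^(−t/τ) = 0.2007.
M(t) = 4.3136×10^6 − 1.374×10^6 × 0.2007 = 4.0379×10^6 mol.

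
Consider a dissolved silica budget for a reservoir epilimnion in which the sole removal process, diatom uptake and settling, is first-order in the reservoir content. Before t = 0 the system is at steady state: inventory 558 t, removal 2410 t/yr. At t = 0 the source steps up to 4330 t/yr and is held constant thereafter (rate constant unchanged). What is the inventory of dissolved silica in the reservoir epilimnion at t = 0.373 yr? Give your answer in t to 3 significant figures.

914 t

The sink rate constant is k = F₀/M₀ = 2410/558 = 4.319 yr⁻¹.
Solving dM/dt = F₁ − kM with M(0) = M₀ gives M(t) = F₁/k + (M₀ − F₁/k)·e^(−kt).
F₁/k = 4330/4.319 = 1002.5 t; kt = 4.319 × 0.373 = 1.611, e^(−kt) = 0.1997.
M(0.373) = 1002.5 + (558 − 1002.5) × 0.1997 = 1002.5 − 88.77 = 913.78 t.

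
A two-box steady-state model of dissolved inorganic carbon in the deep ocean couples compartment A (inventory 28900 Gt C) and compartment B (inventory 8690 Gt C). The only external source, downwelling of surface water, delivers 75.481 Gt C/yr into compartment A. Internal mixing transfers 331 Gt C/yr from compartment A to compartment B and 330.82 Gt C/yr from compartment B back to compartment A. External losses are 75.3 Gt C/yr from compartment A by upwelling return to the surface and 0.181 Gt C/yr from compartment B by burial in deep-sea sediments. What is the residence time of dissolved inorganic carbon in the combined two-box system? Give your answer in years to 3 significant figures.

Residence time in the combined system uses the total inventory and the total *external* removal — internal exchanges between the two boxes cancel.
M_total = 28900 + 8690 = 37590 Gt C.
ΣF_external_out = 75.3 + 0.181 = 75.481 Gt C/yr.
τ = M_total / ΣF_ext = 37590 / 75.481 = 498.0 yr.

498 yr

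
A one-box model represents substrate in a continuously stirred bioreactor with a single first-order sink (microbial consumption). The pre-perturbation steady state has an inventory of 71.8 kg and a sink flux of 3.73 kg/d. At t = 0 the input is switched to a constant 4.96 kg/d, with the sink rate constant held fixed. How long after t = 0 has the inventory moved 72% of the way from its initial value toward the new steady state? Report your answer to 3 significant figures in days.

24.5 d

τ = M₀/F₀ = 71.8/3.73 = 19.25 d.
The remaining gap fraction is e^(−t/τ); 72% covered ⇒ e^(−t/τ) = 0.280.
t = −τ ln(0.280) = 19.25 × 1.273 = 24.50 d.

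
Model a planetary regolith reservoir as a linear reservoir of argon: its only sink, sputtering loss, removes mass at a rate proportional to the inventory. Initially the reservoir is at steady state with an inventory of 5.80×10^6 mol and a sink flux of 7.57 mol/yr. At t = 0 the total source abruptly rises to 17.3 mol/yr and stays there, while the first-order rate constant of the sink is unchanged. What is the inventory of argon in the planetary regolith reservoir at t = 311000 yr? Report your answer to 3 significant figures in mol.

8.29×10^6 mol

The sink rate constant is k = F₀/M₀ = 7.57/5.80×10^6 = 1.305×10^-6 yr⁻¹.
Solving dM/dt = F₁ − kM with M(0) = M₀ gives M(t) = F₁/k + (M₀ − F₁/k)·e^(−kt).
F₁/k = 17.3/1.305×10^-6 = 1.3255×10^7 mol; kt = 1.305×10^-6 × 311000 = 0.4059, e^(−kt) = 0.6664.
M(311000) = 1.3255×10^7 + (5.80×10^6 − 1.3255×10^7) × 0.6664 = 1.3255×10^7 − 4.968×10^6 = 8.2872×10^6 mol.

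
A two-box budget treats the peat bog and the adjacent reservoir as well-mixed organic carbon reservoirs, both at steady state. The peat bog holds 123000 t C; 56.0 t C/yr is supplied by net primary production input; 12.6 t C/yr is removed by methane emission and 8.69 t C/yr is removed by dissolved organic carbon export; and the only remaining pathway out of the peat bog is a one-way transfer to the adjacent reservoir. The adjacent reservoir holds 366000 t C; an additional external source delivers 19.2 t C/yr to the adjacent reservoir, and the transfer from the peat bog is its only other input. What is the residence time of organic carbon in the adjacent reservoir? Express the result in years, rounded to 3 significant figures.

6790 yr

Balance the peat bog: ΣF_in = 56.000 t C/yr.
Transfer to the adjacent reservoir = ΣF_in − (12.6 + 8.69) = 34.710 t C/yr.
Total input to the adjacent reservoir = 34.710 + 19.2 = 53.910 t C/yr; at steady state this equals its total output.
τ = M / F = 366000 / 53.910 = 6789 yr.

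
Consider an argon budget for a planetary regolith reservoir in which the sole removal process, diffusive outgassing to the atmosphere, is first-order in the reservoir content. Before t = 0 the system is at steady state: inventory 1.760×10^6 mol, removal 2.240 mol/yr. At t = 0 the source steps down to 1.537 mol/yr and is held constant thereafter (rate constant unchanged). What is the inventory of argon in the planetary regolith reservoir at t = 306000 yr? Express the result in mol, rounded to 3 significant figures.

1.58×10^6 mol

Residence time τ = M₀/F₀ = 785700 yr. The eventual steady state is M_∞ = M₀·(F₁/F₀) = 1.760×10^6 × 1.537/2.240 = 1.2076×10^6 mol.
The anomaly ΔM(t) = M(t) − M_∞ decays as ΔM₀·e^(−t/τ) with ΔM₀ = 1.760×10^6 − 1.2076×10^6 = 552400 mol.
At t = 306000 yr, e^(−t/τ) = e^(−0.3895) = 0.6774, so ΔM = 374200 mol and M = 1.2076×10^6 + 374200 = 1.5818×10^6 mol.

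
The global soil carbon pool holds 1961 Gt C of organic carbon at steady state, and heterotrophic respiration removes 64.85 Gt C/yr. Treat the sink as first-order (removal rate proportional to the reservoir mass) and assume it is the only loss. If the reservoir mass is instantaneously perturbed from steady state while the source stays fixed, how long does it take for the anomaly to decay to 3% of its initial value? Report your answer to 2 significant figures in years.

For a linear reservoir the anomaly decays as exp(−t/τ) with τ = M/F = 1961/64.85 = 30.24 yr.
exp(−t/τ) = 0.03 ⇒ t = −τ ln(0.03) = 30.24 × 3.507 = 106.0 yr.

110 yr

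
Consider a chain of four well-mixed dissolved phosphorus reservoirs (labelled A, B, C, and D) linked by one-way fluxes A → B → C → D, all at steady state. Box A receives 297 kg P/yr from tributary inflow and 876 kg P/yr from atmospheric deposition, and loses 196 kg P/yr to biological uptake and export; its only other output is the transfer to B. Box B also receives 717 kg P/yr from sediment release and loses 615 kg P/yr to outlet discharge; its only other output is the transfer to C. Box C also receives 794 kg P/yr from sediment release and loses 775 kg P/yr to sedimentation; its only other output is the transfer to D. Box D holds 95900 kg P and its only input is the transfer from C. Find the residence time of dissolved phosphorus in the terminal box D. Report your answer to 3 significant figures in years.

87.3 yr

Box A: F(A→B) = (297 + 876) − 196 = 977.00 kg P/yr.
Box B: F(B→C) = (977.00 + 717) − 615 = 1079.0 kg P/yr.
Box C: F(C→D) = (1079.0 + 794) − 775 = 1098.0 kg P/yr.
Box D throughput = its input = 1098.0 kg P/yr; τ = 95900 / 1098.0 = 87.34 yr.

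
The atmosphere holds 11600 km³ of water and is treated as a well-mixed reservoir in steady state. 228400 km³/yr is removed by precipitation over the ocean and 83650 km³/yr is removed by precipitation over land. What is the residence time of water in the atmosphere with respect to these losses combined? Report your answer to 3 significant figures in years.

0.0372 yr

Total removal = 228400 + 83650 = 312050 km³/yr.
τ = M / ΣF_out = 11600 / 312050 = 0.03717 yr.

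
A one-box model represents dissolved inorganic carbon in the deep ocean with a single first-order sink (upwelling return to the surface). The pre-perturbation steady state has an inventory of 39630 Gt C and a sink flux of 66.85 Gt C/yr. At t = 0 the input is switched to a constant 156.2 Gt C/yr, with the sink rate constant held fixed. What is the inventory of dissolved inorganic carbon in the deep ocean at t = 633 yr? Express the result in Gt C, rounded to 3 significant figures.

The sink rate constant is k = F₀/M₀ = 66.85/39630 = 0.001687 yr⁻¹.
Solving dM/dt = F₁ − kM with M(0) = M₀ gives M(t) = F₁/k + (M₀ − F₁/k)·e^(−kt).
F₁/k = 156.2/0.001687 = 92598 Gt C; kt = 0.001687 × 633 = 1.068, e^(−kt) = 0.3438.
M(633) = 92598 + (39630 − 92598) × 0.3438 = 92598 − 18210 = 74389 Gt C.

74400 Gt C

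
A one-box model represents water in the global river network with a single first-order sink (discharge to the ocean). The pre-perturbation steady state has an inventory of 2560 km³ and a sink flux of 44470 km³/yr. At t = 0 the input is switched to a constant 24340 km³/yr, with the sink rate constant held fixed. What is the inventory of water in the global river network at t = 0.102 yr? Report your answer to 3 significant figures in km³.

The sink rate constant is k = F₀/M₀ = 44470/2560 = 17.37 yr⁻¹.
Solving dM/dt = F₁ − kM with M(0) = M₀ gives M(t) = F₁/k + (M₀ − F₁/k)·e^(−kt).
F₁/k = 24340/17.37 = 1401.2 km³; kt = 17.37 × 0.102 = 1.772, e^(−kt) = 0.1700.
M(0.102) = 1401.2 + (2560 − 1401.2) × 0.1700 = 1401.2 + 197.0 = 1598.2 km³.

1600 km³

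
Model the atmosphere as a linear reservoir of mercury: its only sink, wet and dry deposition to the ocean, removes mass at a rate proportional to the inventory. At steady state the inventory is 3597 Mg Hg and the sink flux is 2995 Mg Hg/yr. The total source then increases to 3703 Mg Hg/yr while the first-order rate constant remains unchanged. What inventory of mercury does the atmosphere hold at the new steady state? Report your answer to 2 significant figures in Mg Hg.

Rate constant k = F/M = 2995 / 3597 = 0.8326 yr⁻¹.
At the new steady state, source = k·M_new ⇒ M_new = 3703 / 0.8326 = 4447 Mg Hg.
(Equivalently M_new = M × F_new/F_old = 3597 × 3703/2995.)

4400 Mg Hg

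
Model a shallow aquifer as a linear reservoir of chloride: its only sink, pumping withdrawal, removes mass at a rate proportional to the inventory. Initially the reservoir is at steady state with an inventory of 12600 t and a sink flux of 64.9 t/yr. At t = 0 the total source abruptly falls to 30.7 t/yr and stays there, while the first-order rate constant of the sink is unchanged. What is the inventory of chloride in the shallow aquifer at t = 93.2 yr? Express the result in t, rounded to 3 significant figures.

The sink rate constant is k = F₀/M₀ = 64.9/12600 = 0.005151 yr⁻¹.
Solving dM/dt = F₁ − kM with M(0) = M₀ gives M(t) = F₁/k + (M₀ − F₁/k)·e^(−kt).
F₁/k = 30.7/0.005151 = 5960.2 t; kt = 0.005151 × 93.2 = 0.4801, e^(−kt) = 0.6187.
M(93.2) = 5960.2 + (12600 − 5960.2) × 0.6187 = 5960.2 + 4108 = 10069 t.

10100 t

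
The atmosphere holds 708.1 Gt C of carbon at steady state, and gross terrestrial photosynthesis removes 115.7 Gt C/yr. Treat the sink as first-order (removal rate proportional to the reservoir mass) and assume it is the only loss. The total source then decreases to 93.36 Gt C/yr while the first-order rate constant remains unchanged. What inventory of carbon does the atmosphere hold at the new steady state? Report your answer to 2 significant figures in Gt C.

570 Gt C

Rate constant k = F/M = 115.7 / 708.1 = 0.1634 yr⁻¹.
At the new steady state, source = k·M_new ⇒ M_new = 93.36 / 0.1634 = 571.4 Gt C.
(Equivalently M_new = M × F_new/F_old = 708.1 × 93.36/115.7.)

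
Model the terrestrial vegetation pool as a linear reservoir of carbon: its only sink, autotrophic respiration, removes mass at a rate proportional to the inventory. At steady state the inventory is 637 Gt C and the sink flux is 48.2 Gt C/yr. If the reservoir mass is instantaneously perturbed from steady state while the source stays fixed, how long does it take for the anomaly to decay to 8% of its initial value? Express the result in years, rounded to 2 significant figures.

33 yr

For a linear reservoir the anomaly decays as exp(−t/τ) with τ = M/F = 637/48.2 = 13.22 yr.
exp(−t/τ) = 0.08 ⇒ t = −τ ln(0.08) = 13.22 × 2.526 = 33.38 yr.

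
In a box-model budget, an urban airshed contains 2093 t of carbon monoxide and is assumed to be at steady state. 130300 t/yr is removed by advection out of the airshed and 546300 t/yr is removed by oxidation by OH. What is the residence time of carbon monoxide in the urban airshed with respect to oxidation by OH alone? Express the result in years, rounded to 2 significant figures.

Residence time with respect to a single sink: τ = M / F_sink.
τ = 2093 / 546300 = 0.003831 yr.

0.0038 yr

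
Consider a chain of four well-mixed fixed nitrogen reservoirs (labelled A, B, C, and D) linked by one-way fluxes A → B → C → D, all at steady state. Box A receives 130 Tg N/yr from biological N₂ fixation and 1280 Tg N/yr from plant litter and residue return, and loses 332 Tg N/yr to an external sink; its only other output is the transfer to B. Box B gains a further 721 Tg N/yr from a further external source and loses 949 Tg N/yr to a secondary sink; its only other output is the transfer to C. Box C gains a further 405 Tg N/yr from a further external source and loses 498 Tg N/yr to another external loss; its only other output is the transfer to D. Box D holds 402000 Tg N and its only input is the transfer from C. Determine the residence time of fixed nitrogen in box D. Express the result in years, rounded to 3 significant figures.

531 yr

Box A: F(A→B) = (130 + 1280) − 332 = 1078.0 Tg N/yr.
Box B: F(B→C) = (1078.0 + 721) − 949 = 850.00 Tg N/yr.
Box C: F(C→D) = (850.00 + 405) − 498 = 757.00 Tg N/yr.
Box D throughput = its input = 757.00 Tg N/yr; τ = 402000 / 757.00 = 531.0 yr.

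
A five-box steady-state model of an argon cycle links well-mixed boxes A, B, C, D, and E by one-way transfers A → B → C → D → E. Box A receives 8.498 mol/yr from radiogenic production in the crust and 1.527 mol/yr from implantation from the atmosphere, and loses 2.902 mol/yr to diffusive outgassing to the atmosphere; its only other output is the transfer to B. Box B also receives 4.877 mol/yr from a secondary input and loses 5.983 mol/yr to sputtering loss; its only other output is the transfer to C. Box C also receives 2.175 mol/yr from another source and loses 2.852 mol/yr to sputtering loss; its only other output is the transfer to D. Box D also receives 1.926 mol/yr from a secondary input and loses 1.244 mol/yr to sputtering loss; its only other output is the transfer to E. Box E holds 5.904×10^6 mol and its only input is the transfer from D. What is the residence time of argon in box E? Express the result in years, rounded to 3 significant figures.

980000 yr

Box A: F(A→B) = (8.498 + 1.527) − 2.902 = 7.1230 mol/yr.
Box B: F(B→C) = (7.1230 + 4.877) − 5.983 = 6.0170 mol/yr.
Box C: F(C→D) = (6.0170 + 2.175) − 2.852 = 5.3400 mol/yr.
Box D: F(D→E) = (5.3400 + 1.926) − 1.244 = 6.0220 mol/yr.
Box E throughput = its input = 6.0220 mol/yr; τ = 5.904×10^6 / 6.0220 = 980400 yr.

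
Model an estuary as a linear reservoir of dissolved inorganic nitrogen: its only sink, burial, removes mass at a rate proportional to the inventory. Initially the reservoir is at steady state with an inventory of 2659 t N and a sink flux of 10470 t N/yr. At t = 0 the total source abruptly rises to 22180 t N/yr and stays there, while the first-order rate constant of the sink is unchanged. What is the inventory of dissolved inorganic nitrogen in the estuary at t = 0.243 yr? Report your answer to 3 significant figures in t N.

4490 t N

Residence time τ = M₀/F₀ = 0.2540 yr. The eventual steady state is M_∞ = M₀·(F₁/F₀) = 2659 × 22180/10470 = 5632.9 t N.
The anomaly ΔM(t) = M(t) − M_∞ decays as ΔM₀·e^(−t/τ) with ΔM₀ = 2659 − 5632.9 = −2974 t N.
At t = 0.243 yr, e^(−t/τ) = e^(−0.9568) = 0.3841, so ΔM = −1142 t N and M = 5632.9 − 1142 = 4490.6 t N.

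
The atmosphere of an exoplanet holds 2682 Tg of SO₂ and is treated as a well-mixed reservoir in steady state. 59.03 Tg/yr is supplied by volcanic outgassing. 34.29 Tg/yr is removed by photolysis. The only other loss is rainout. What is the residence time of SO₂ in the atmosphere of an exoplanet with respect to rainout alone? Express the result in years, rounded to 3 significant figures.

At steady state ΣF_in = ΣF_out.
ΣF_in = 59.030 Tg/yr.
Rainout flux = ΣF_in − (34.29) = 59.030 − 34.29 = 24.74 Tg/yr.
τ = M / F = 2682 / 24.74 = 108.4 yr.

108 yr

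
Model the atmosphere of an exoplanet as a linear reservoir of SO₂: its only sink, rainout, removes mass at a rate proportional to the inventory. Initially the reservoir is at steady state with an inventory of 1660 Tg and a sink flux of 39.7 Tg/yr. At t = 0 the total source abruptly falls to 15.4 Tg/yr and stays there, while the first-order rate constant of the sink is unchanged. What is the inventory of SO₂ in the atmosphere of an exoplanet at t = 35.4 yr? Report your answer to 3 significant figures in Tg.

The sink rate constant is k = F₀/M₀ = 39.7/1660 = 0.02392 yr⁻¹.
Solving dM/dt = F₁ − kM with M(0) = M₀ gives M(t) = F₁/k + (M₀ − F₁/k)·e^(−kt).
F₁/k = 15.4/0.02392 = 643.93 Tg; kt = 0.02392 × 35.4 = 0.8466, e^(−kt) = 0.4289.
M(35.4) = 643.93 + (1660 − 643.93) × 0.4289 = 643.93 + 435.8 = 1079.7 Tg.

1080 Tg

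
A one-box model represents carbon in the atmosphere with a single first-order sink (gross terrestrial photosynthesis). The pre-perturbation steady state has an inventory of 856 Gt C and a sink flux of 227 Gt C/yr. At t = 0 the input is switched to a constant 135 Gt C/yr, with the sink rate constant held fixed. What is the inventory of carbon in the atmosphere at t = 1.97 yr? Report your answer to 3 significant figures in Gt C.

715 Gt C

The sink rate constant is k = F₀/M₀ = 227/856 = 0.2652 yr⁻¹.
Solving dM/dt = F₁ − kM with M(0) = M₀ gives M(t) = F₁/k + (M₀ − F₁/k)·e^(−kt).
F₁/k = 135/0.2652 = 509.07 Gt C; kt = 0.2652 × 1.97 = 0.5224, e^(−kt) = 0.5931.
M(1.97) = 509.07 + (856 − 509.07) × 0.5931 = 509.07 + 205.8 = 714.83 Gt C.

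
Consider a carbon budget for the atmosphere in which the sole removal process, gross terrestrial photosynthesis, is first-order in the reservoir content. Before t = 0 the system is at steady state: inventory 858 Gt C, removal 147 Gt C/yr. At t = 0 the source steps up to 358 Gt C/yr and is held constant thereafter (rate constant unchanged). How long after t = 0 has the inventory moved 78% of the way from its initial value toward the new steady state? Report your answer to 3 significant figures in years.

8.84 yr

τ = M₀/F₀ = 858/147 = 5.837 yr.
The remaining gap fraction is e^(−t/τ); 78% covered ⇒ e^(−t/τ) = 0.220.
t = −τ ln(0.220) = 5.837 × 1.514 = 8.838 yr.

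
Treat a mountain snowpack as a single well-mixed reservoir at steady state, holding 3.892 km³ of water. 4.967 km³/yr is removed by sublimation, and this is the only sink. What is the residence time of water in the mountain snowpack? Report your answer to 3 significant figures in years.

0.784 yr

τ = M / F = 3.892 / 4.967 = 0.7836 yr.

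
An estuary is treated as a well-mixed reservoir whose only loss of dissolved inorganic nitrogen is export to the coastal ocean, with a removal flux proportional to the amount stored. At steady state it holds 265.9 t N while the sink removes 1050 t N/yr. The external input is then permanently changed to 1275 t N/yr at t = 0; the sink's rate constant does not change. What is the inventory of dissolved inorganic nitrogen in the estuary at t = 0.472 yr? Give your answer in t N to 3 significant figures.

Residence time τ = M₀/F₀ = 0.2532 yr. The eventual steady state is M_∞ = M₀·(F₁/F₀) = 265.9 × 1275/1050 = 322.88 t N.
The anomaly ΔM(t) = M(t) − M_∞ decays as ΔM₀·e^(−t/τ) with ΔM₀ = 265.9 − 322.88 = −56.98 t N.
At t = 0.472 yr, e^(−t/τ) = e^(−1.864) = 0.1551, so ΔM = −8.836 t N and M = 322.88 − 8.836 = 314.04 t N.

314 t N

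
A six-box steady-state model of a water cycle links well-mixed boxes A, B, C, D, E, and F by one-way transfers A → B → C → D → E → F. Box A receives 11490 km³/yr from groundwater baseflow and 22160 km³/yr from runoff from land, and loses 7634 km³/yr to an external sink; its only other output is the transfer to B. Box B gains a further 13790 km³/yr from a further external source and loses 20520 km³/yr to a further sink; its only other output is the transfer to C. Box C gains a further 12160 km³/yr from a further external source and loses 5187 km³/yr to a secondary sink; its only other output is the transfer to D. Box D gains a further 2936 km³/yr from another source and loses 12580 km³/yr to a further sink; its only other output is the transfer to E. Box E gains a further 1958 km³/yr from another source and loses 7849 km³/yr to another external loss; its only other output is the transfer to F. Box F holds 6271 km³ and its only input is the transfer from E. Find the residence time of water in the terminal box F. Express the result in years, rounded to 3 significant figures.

0.585 yr

Box A: F(A→B) = (11490 + 22160) − 7634 = 26016 km³/yr.
Box B: F(B→C) = (26016 + 13790) − 20520 = 19286 km³/yr.
Box C: F(C→D) = (19286 + 12160) − 5187 = 26259 km³/yr.
Box D: F(D→E) = (26259 + 2936) − 12580 = 16615 km³/yr.
Box E: F(E→F) = (16615 + 1958) − 7849 = 10724 km³/yr.
Box F throughput = its input = 10724 km³/yr; τ = 6271 / 10724 = 0.5848 yr.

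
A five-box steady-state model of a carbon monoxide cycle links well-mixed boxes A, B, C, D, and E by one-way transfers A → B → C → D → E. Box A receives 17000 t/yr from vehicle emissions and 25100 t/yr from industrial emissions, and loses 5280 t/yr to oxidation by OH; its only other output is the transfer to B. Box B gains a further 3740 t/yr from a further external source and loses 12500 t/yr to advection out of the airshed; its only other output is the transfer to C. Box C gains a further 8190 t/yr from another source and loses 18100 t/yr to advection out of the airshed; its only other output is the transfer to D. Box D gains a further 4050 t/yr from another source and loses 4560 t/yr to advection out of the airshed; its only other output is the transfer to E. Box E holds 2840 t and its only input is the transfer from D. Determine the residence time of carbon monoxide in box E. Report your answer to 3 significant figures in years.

0.161 yr

Box A: F(A→B) = (17000 + 25100) − 5280 = 36820 t/yr.
Box B: F(B→C) = (36820 + 3740) − 12500 = 28060 t/yr.
Box C: F(C→D) = (28060 + 8190) − 18100 = 18150 t/yr.
Box D: F(D→E) = (18150 + 4050) − 4560 = 17640 t/yr.
Box E throughput = its input = 17640 t/yr; τ = 2840 / 17640 = 0.1610 yr.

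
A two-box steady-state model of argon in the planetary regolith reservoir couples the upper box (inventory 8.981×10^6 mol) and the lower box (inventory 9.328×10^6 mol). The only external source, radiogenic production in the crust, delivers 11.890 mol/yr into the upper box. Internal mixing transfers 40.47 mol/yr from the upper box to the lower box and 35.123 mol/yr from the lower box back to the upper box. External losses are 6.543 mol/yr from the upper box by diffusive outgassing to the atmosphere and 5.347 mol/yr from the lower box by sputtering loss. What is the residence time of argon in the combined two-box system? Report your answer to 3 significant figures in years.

Residence time in the combined system uses the total inventory and the total *external* removal — internal exchanges between the two boxes cancel.
M_total = 8.981×10^6 + 9.328×10^6 = 1.8309×10^7 mol.
ΣF_external_out = 6.543 + 5.347 = 11.890 mol/yr.
τ = M_total / ΣF_ext = 1.8309×10^7 / 11.890 = 1.540×10^6 yr.

1.54×10^6 yr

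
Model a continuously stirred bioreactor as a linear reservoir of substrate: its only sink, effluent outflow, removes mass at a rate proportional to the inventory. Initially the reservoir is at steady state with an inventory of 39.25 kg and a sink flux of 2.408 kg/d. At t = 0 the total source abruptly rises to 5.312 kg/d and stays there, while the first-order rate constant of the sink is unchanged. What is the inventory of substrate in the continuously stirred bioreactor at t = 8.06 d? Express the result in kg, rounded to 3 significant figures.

τ = M₀/F₀ = 39.25/2.408 = 16.30 d; rate constant k = 1/τ.
New steady state M_∞ = F₁/k = F₁·τ = 5.312 × 16.30 = 86.585 kg.
M(t) = M_∞ + (M₀ − M_∞)·e^(−t/τ); t/τ = 8.06/16.30 = 0.4945, so e^(−t/τ) = 0.6099.
M(t) = 86.585 − 47.33 × 0.6099 = 57.716 kg.

57.7 kg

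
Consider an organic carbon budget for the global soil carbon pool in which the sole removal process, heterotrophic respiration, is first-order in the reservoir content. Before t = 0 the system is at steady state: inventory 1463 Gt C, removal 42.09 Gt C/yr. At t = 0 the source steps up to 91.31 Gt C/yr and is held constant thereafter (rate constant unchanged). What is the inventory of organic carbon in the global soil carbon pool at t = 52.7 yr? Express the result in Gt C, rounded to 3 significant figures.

The sink rate constant is k = F₀/M₀ = 42.09/1463 = 0.02877 yr⁻¹.
Solving dM/dt = F₁ − kM with M(0) = M₀ gives M(t) = F₁/k + (M₀ − F₁/k)·e^(−kt).
F₁/k = 91.31/0.02877 = 3173.8 Gt C; kt = 0.02877 × 52.7 = 1.516, e^(−kt) = 0.2196.
M(52.7) = 3173.8 + (1463 − 3173.8) × 0.2196 = 3173.8 − 375.6 = 2798.2 Gt C.

2800 Gt C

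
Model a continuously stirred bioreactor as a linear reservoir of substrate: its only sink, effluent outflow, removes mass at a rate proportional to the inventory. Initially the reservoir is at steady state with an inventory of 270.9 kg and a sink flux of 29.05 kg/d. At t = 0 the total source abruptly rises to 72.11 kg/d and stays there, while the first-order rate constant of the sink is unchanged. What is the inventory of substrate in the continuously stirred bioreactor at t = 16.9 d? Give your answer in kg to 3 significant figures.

607 kg

τ = M₀/F₀ = 270.9/29.05 = 9.325 d; rate constant k = 1/τ.
New steady state M_∞ = F₁/k = F₁·τ = 72.11 × 9.325 = 672.45 kg.
M(t) = M_∞ + (M₀ − M_∞)·e^(−t/τ); t/τ = 16.9/9.325 = 1.812, so e^(−t/τ) = 0.1633.
M(t) = 672.45 − 401.5 × 0.1633 = 606.88 kg.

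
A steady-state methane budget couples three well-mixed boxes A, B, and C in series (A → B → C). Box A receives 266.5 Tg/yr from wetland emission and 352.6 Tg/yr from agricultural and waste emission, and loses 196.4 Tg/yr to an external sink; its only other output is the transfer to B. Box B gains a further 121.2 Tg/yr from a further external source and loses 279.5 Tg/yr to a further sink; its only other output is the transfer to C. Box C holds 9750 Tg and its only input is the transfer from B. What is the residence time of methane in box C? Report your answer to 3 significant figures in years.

Box A: F(A→B) = (266.5 + 352.6) − 196.4 = 422.70 Tg/yr.
Box B: F(B→C) = (422.70 + 121.2) − 279.5 = 264.40 Tg/yr.
Box C throughput = its input = 264.40 Tg/yr; τ = 9750 / 264.40 = 36.88 yr.

36.9 yr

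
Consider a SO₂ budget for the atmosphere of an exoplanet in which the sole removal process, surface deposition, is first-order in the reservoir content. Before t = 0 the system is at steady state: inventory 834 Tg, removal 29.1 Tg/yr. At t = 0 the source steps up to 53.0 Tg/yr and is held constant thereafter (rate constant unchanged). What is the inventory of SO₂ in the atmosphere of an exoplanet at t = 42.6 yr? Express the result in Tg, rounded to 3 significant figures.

The sink rate constant is k = F₀/M₀ = 29.1/834 = 0.03489 yr⁻¹.
Solving dM/dt = F₁ − kM with M(0) = M₀ gives M(t) = F₁/k + (M₀ − F₁/k)·e^(−kt).
F₁/k = 53.0/0.03489 = 1519.0 Tg; kt = 0.03489 × 42.6 = 1.486, e^(−kt) = 0.2262.
M(42.6) = 1519.0 + (834 − 1519.0) × 0.2262 = 1519.0 − 154.9 = 1364.0 Tg.

1360 Tg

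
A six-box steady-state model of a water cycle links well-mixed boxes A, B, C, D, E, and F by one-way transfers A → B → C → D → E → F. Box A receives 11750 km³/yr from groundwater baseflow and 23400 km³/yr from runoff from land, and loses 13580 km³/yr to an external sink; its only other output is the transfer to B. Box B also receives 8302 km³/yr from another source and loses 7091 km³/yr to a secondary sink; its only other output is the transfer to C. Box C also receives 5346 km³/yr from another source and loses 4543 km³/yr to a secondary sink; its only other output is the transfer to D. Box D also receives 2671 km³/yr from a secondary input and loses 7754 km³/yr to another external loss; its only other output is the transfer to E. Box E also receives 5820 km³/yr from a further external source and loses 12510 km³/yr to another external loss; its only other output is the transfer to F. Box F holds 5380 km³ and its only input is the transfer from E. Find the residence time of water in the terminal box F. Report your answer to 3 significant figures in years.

Box A: F(A→B) = (11750 + 23400) − 13580 = 21570 km³/yr.
Box B: F(B→C) = (21570 + 8302) − 7091 = 22781 km³/yr.
Box C: F(C→D) = (22781 + 5346) − 4543 = 23584 km³/yr.
Box D: F(D→E) = (23584 + 2671) − 7754 = 18501 km³/yr.
Box E: F(E→F) = (18501 + 5820) − 12510 = 11811 km³/yr.
Box F throughput = its input = 11811 km³/yr; τ = 5380 / 11811 = 0.4555 yr.

0.456 yr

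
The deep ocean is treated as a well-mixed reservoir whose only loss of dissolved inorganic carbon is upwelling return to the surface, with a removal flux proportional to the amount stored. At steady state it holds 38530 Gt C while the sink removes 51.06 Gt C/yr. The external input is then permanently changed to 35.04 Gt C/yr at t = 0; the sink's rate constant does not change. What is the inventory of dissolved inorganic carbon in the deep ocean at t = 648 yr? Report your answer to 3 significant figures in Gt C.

Residence time τ = M₀/F₀ = 754.6 yr. The eventual steady state is M_∞ = M₀·(F₁/F₀) = 38530 × 35.04/51.06 = 26441 Gt C.
The anomaly ΔM(t) = M(t) − M_∞ decays as ΔM₀·e^(−t/τ) with ΔM₀ = 38530 − 26441 = 12090 Gt C.
At t = 648 yr, e^(−t/τ) = e^(−0.8587) = 0.4237, so ΔM = 5122 Gt C and M = 26441 + 5122 = 31563 Gt C.

31600 Gt C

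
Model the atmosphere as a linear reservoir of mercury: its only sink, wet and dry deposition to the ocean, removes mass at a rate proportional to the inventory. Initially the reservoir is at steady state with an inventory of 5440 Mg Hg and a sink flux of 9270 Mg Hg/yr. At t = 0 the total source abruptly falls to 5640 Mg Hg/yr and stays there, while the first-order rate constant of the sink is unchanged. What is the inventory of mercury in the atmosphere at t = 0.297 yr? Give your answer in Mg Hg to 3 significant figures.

4590 Mg Hg

Residence time τ = M₀/F₀ = 0.5868 yr. The eventual steady state is M_∞ = M₀·(F₁/F₀) = 5440 × 5640/9270 = 3309.8 Mg Hg.
The anomaly ΔM(t) = M(t) − M_∞ decays as ΔM₀·e^(−t/τ) with ΔM₀ = 5440 − 3309.8 = 2130 Mg Hg.
At t = 0.297 yr, e^(−t/τ) = e^(−0.5061) = 0.6028, so ΔM = 1284 Mg Hg and M = 3309.8 + 1284 = 4594.0 Mg Hg.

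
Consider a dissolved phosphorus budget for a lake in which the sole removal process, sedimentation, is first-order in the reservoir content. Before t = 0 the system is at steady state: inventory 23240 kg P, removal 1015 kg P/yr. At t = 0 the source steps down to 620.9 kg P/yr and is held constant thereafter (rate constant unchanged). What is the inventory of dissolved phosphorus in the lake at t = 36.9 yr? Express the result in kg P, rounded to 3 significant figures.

Residence time τ = M₀/F₀ = 22.90 yr. The eventual steady state is M_∞ = M₀·(F₁/F₀) = 23240 × 620.9/1015 = 14216 kg P.
The anomaly ΔM(t) = M(t) − M_∞ decays as ΔM₀·e^(−t/τ) with ΔM₀ = 23240 − 14216 = 9024 kg P.
At t = 36.9 yr, e^(−t/τ) = e^(−1.612) = 0.1996, so ΔM = 1801 kg P and M = 14216 + 1801 = 16017 kg P.

16000 kg P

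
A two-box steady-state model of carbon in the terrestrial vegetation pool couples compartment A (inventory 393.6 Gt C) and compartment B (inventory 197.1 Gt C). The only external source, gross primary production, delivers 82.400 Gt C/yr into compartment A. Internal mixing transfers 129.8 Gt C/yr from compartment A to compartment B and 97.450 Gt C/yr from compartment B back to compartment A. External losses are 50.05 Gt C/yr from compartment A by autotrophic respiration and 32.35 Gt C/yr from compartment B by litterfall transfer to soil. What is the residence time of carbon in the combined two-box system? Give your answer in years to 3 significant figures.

Residence time in the combined system uses the total inventory and the total *external* removal — internal exchanges between the two boxes cancel.
M_total = 393.6 + 197.1 = 590.70 Gt C.
ΣF_external_out = 50.05 + 32.35 = 82.400 Gt C/yr.
τ = M_total / ΣF_ext = 590.70 / 82.400 = 7.169 yr.

7.17 yr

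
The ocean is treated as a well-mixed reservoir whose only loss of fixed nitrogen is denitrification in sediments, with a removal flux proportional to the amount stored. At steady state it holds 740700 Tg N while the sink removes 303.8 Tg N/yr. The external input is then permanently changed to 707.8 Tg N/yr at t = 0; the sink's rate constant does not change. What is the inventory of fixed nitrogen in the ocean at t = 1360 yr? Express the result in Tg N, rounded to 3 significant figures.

1.16×10^6 Tg N

τ = M₀/F₀ = 740700/303.8 = 2438 yr; rate constant k = 1/τ.
New steady state M_∞ = F₁/k = F₁·τ = 707.8 × 2438 = 1.7257×10^6 Tg N.
M(t) = M_∞ + (M₀ − M_∞)·e^(−t/τ); t/τ = 1360/2438 = 0.5578, so e^(−t/τ) = 0.5725.
M(t) = 1.7257×10^6 − 985000 × 0.5725 = 1.1618×10^6 Tg N.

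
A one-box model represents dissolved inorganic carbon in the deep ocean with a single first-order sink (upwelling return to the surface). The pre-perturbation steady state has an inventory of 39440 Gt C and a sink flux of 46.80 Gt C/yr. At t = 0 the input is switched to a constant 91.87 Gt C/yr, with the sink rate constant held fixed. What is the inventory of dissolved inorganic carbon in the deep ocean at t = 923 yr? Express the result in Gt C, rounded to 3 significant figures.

The sink rate constant is k = F₀/M₀ = 46.80/39440 = 0.001187 yr⁻¹.
Solving dM/dt = F₁ − kM with M(0) = M₀ gives M(t) = F₁/k + (M₀ − F₁/k)·e^(−kt).
F₁/k = 91.87/0.001187 = 77422 Gt C; kt = 0.001187 × 923 = 1.095, e^(−kt) = 0.3345.
M(923) = 77422 + (39440 − 77422) × 0.3345 = 77422 − 12700 = 64719 Gt C.

64700 Gt C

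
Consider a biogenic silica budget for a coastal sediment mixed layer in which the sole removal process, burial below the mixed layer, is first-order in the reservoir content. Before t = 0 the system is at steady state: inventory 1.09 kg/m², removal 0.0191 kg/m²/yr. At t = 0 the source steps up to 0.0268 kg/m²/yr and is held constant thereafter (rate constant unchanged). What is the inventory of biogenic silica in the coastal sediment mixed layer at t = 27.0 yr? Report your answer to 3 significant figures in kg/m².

τ = M₀/F₀ = 1.09/0.0191 = 57.07 yr; rate constant k = 1/τ.
New steady state M_∞ = F₁/k = F₁·τ = 0.0268 × 57.07 = 1.5294 kg/m².
M(t) = M_∞ + (M₀ − M_∞)·e^(−t/τ); t/τ = 27.0/57.07 = 0.4731, so e^(−t/τ) = 0.6231.
M(t) = 1.5294 − 0.4394 × 0.6231 = 1.2556 kg/m².

1.26 kg/m²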